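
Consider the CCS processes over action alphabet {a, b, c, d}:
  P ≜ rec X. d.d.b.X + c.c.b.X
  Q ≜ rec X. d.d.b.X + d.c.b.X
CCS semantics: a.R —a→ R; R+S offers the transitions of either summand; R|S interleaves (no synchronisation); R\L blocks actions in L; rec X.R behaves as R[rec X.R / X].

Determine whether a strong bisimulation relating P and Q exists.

P's transition system — 4 states:
  s0 = rec X. d.d.b.X + c.c.b.X :: --c--▸ s1, --d--▸ s2
  s1 = c.b.(rec X. d.d.b.X + c.c.b.X) :: --c--▸ s3
  s2 = d.b.(rec X. d.d.b.X + c.c.b.X) :: --d--▸ s3
  s3 = b.(rec X. d.d.b.X + c.c.b.X) :: --b--▸ s0
Q's transition system — 4 states:
  t0 = rec X. d.d.b.X + d.c.b.X :: --d--▸ t1, --d--▸ t2
  t1 = c.b.(rec X. d.d.b.X + d.c.b.X) :: --c--▸ t3
  t2 = d.b.(rec X. d.d.b.X + d.c.b.X) :: --d--▸ t3
  t3 = b.(rec X. d.d.b.X + d.c.b.X) :: --b--▸ t0
Coarsest stable partition (strong bisimilarity classes):
  B0 = {s0}
  B1 = {s2}
  B2 = {s3}
  B3 = {s1}
  B4 = {t0}
  B5 = {t1}
  B6 = {t3}
  B7 = {t2}
s0 ∈ B0, t0 ∈ B4 → different blocks

NO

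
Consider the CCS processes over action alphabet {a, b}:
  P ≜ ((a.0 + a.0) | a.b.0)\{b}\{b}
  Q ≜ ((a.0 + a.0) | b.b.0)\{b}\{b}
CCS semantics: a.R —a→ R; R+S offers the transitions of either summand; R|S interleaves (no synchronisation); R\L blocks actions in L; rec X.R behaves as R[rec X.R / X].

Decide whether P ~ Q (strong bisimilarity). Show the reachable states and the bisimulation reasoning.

P ≁ Q

P's transition system — 4 states:
  u0 = ((a.0 + a.0) | a.b.0)\{b}\{b} has moves =a=> u1, =a=> u2
  u1 = ((a.0 + a.0) | b.0)\{b}\{b} has moves =a=> u3
  u2 = (0 | a.b.0)\{b}\{b} has moves =a=> u3
  u3 = (0 | b.0)\{b}\{b} has moves ∅
Q's transition system — 2 states:
  v0 = ((a.0 + a.0) | b.b.0)\{b}\{b} has moves =a=> v1
  v1 = (0 | b.b.0)\{b}\{b} has moves ∅
Coarsest stable partition (strong bisimilarity classes):
  B0 = {u0}
  B1 = {u1, u2, v0}
  B2 = {u3, v1}
u0 ∈ B0, v0 ∈ B1 → different blocks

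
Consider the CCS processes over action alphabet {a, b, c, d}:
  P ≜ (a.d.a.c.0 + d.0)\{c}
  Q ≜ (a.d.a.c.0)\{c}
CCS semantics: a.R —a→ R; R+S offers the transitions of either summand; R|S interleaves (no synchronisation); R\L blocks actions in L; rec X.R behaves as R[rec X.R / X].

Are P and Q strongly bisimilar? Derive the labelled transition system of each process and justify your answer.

Reachable graph of P (5 states):
  p0 = (a.d.a.c.0 + d.0)\{c} ⊢ =a=> p1, =d=> p2
  p1 = (d.a.c.0)\{c} ⊢ =d=> p3
  p2 = 0\{c} ⊢ ·
  p3 = (a.c.0)\{c} ⊢ =a=> p4
  p4 = (c.0)\{c} ⊢ ·
Reachable graph of Q (4 states):
  q0 = (a.d.a.c.0)\{c} ⊢ =a=> q1
  q1 = (d.a.c.0)\{c} ⊢ =d=> q2
  q2 = (a.c.0)\{c} ⊢ =a=> q3
  q3 = (c.0)\{c} ⊢ ·
Bisimilarity quotient blocks:
  B0 = {p0}
  B1 = {p1, q1}
  B2 = {p3, q2}
  B3 = {p2, p4, q3}
  B4 = {q0}
p0 ∈ B0, q0 ∈ B4 → different blocks

NO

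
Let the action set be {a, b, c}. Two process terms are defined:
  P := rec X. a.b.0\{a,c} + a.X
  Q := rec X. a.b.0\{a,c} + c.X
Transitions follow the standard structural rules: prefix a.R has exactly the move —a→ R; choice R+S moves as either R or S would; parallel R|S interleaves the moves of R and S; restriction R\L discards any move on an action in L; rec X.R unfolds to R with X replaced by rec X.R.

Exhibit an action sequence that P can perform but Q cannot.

Reachable graph of P (3 states):
  m0 = rec X. a.b.0\{a,c} + a.X ⊢ —a→ m0, —a→ m1
  m1 = b.0\{a,c} ⊢ —b→ m2
  m2 = 0\{a,c} ⊢ ∅
Reachable graph of Q (3 states):
  n0 = rec X. a.b.0\{a,c} + c.X ⊢ —a→ n1, —c→ n0
  n1 = b.0\{a,c} ⊢ —b→ n2
  n2 = 0\{a,c} ⊢ ∅
Run σ = ⟨aa⟩ on P: start {m0}
  step 1 (a): {m0, m1}
  step 2 (a): {m0, m1}
  — P admits the full trace.
Run σ = ⟨aa⟩ on Q: start {n0}
  step 1 (a): {n1}
  step 2 (a): no successor for Q

aa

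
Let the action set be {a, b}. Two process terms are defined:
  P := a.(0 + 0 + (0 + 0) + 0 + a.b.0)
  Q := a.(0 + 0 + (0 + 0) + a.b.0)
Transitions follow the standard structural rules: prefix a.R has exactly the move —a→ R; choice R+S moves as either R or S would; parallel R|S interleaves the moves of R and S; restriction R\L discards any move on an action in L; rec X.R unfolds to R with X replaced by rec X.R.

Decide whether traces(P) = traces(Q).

trace-equivalent

LTS(P): 4 reachable states
  u0 = a.(0 + 0 + (0 + 0) + 0 + a.b.0) → --a--▸ u1
  u1 = 0 + 0 + (0 + 0) + 0 + a.b.0 → --a--▸ u2
  u2 = b.0 → --b--▸ u3
  u3 = 0 → ∅
LTS(Q): 4 reachable states
  v0 = a.(0 + 0 + (0 + 0) + a.b.0) → --a--▸ v1
  v1 = 0 + 0 + (0 + 0) + a.b.0 → --a--▸ v2
  v2 = b.0 → --b--▸ v3
  v3 = 0 → ∅
Coarsest stable partition (strong bisimilarity classes):
  B0 = {u0, v0}
  B1 = {u1, v1}
  B2 = {u2, v2}
  B3 = {u3, v3}
u0 ∈ B0, v0 ∈ B0 → same block
Bisimilar ⇒ trace-equivalent.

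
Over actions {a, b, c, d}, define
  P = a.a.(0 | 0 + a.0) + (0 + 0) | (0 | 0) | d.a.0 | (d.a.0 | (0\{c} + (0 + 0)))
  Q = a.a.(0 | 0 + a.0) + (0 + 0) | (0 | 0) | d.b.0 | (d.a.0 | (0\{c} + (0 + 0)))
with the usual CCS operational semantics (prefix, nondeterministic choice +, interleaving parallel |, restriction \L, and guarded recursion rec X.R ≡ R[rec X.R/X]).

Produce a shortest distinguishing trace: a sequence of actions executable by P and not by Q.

LTS(P): 12 reachable states
  p0 = a.a.(0 | 0 + a.0) + (0 + 0) | (0 | 0) | d.a.0 | (d.a.0 | (0\{c} + (0 + 0))) ⊢ —a→ p1, —d→ p2, —d→ p3
  p1 = a.(0 | 0 + a.0) ⊢ —a→ p4
  p2 = (0 + 0) | (0 | 0) | a.0 | (d.a.0 | (0\{c} + (0 + 0))) ⊢ —a→ p5, —d→ p6
  p3 = (0 + 0) | (0 | 0) | d.a.0 | (a.0 | (0\{c} + (0 + 0))) ⊢ —a→ p7, —d→ p6
  p4 = 0 | 0 + a.0 ⊢ —a→ p8
  p5 = (0 + 0) | (0 | 0) | 0 | (d.a.0 | (0\{c} + (0 + 0))) ⊢ —d→ p9
  p6 = (0 + 0) | (0 | 0) | a.0 | (a.0 | (0\{c} + (0 + 0))) ⊢ —a→ p10, —a→ p9
  p7 = (0 + 0) | (0 | 0) | d.a.0 | (0 | (0\{c} + (0 + 0))) ⊢ —d→ p10
  p8 = 0 ⊢ deadlocked
  p9 = (0 + 0) | (0 | 0) | 0 | (a.0 | (0\{c} + (0 + 0))) ⊢ —a→ p11
  p10 = (0 + 0) | (0 | 0) | a.0 | (0 | (0\{c} + (0 + 0))) ⊢ —a→ p11
  p11 = (0 + 0) | (0 | 0) | 0 | (0 | (0\{c} + (0 + 0))) ⊢ deadlocked
LTS(Q): 12 reachable states
  q0 = a.a.(0 | 0 + a.0) + (0 + 0) | (0 | 0) | d.b.0 | (d.a.0 | (0\{c} + (0 + 0))) ⊢ —a→ q1, —d→ q2, —d→ q3
  q1 = a.(0 | 0 + a.0) ⊢ —a→ q4
  q2 = (0 + 0) | (0 | 0) | b.0 | (d.a.0 | (0\{c} + (0 + 0))) ⊢ —b→ q5, —d→ q6
  q3 = (0 + 0) | (0 | 0) | d.b.0 | (a.0 | (0\{c} + (0 + 0))) ⊢ —a→ q7, —d→ q6
  q4 = 0 | 0 + a.0 ⊢ —a→ q8
  q5 = (0 + 0) | (0 | 0) | 0 | (d.a.0 | (0\{c} + (0 + 0))) ⊢ —d→ q9
  q6 = (0 + 0) | (0 | 0) | b.0 | (a.0 | (0\{c} + (0 + 0))) ⊢ —a→ q10, —b→ q9
  q7 = (0 + 0) | (0 | 0) | d.b.0 | (0 | (0\{c} + (0 + 0))) ⊢ —d→ q10
  q8 = 0 ⊢ deadlocked
  q9 = (0 + 0) | (0 | 0) | 0 | (a.0 | (0\{c} + (0 + 0))) ⊢ —a→ q11
  q10 = (0 + 0) | (0 | 0) | b.0 | (0 | (0\{c} + (0 + 0))) ⊢ —b→ q11
  q11 = (0 + 0) | (0 | 0) | 0 | (0 | (0\{c} + (0 + 0))) ⊢ deadlocked
Trace ⟨dada⟩ through P, begin at {p0}:
  step 1 (d): {p2, p3}
  step 2 (a): {p5, p7}
  step 3 (d): {p10, p9}
  step 4 (a): {p11}
  P completes σ.
Trace ⟨dada⟩ through Q, begin at {q0}:
  step 1 (d): {q2, q3}
  step 2 (a): {q7}
  step 3 (d): {q10}
  step 4 (a): ∅ (Q stuck)

dada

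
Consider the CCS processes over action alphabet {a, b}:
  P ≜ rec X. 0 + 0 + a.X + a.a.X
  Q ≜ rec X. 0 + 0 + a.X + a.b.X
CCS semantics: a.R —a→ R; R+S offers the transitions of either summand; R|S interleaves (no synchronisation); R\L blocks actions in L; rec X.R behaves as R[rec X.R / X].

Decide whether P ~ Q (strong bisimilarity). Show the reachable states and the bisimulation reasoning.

not bisimilar

Reachable graph of P (2 states):
  u0 = rec X. 0 + 0 + a.X + a.a.X has moves --a--▸ u0, --a--▸ u1
  u1 = a.(rec X. 0 + 0 + a.X + a.a.X) has moves --a--▸ u0
Reachable graph of Q (2 states):
  v0 = rec X. 0 + 0 + a.X + a.b.X has moves --a--▸ v0, --a--▸ v1
  v1 = b.(rec X. 0 + 0 + a.X + a.b.X) has moves --b--▸ v0
Bisimilarity quotient blocks:
  B0 = {u0, u1}
  B1 = {v0}
  B2 = {v1}
u0 ∈ B0, v0 ∈ B1 → different blocks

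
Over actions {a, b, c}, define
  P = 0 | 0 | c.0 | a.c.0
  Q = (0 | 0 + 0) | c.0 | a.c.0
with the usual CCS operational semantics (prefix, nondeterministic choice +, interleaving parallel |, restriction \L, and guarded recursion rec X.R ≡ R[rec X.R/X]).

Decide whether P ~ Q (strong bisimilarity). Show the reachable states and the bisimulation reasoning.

Reachable graph of P (6 states):
  m0 = 0 | 0 | c.0 | a.c.0 | -a-> m1, -c-> m2
  m1 = 0 | 0 | c.0 | c.0 | -c-> m3, -c-> m4
  m2 = 0 | 0 | 0 | a.c.0 | -a-> m3
  m3 = 0 | 0 | 0 | c.0 | -c-> m5
  m4 = 0 | 0 | c.0 | 0 | -c-> m5
  m5 = 0 | 0 | 0 | 0 | (no moves)
Reachable graph of Q (6 states):
  n0 = (0 | 0 + 0) | c.0 | a.c.0 | -a-> n1, -c-> n2
  n1 = (0 | 0 + 0) | c.0 | c.0 | -c-> n3, -c-> n4
  n2 = (0 | 0 + 0) | 0 | a.c.0 | -a-> n3
  n3 = (0 | 0 + 0) | 0 | c.0 | -c-> n5
  n4 = (0 | 0 + 0) | c.0 | 0 | -c-> n5
  n5 = (0 | 0 + 0) | 0 | 0 | (no moves)
Partition-refinement fixed point:
  B0 = {m0, n0}
  B1 = {m2, n2}
  B2 = {m3, m4, n3, n4}
  B3 = {m5, n5}
  B4 = {m1, n1}
m0 ∈ B0, n0 ∈ B0 → same block

YES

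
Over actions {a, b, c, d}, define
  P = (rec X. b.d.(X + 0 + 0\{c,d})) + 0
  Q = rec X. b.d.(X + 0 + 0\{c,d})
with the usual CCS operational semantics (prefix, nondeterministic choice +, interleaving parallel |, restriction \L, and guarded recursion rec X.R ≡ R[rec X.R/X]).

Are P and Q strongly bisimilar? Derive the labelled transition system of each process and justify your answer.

P ~ Q

LTS(P): 3 reachable states
  p0 = (rec X. b.d.(X + 0 + 0\{c,d})) + 0 :: —b→ p1
  p1 = d.((rec X. b.d.(X + 0 + 0\{c,d})) + 0 + 0\{c,d}) :: —d→ p2
  p2 = (rec X. b.d.(X + 0 + 0\{c,d})) + 0 + 0\{c,d} :: —b→ p1
LTS(Q): 3 reachable states
  q0 = rec X. b.d.(X + 0 + 0\{c,d}) :: —b→ q1
  q1 = d.((rec X. b.d.(X + 0 + 0\{c,d})) + 0 + 0\{c,d}) :: —d→ q2
  q2 = (rec X. b.d.(X + 0 + 0\{c,d})) + 0 + 0\{c,d} :: —b→ q1
Bisimilarity quotient blocks:
  B0 = {p0, p2, q0, q2}
  B1 = {p1, q1}
p0 ∈ B0, q0 ∈ B0 → same block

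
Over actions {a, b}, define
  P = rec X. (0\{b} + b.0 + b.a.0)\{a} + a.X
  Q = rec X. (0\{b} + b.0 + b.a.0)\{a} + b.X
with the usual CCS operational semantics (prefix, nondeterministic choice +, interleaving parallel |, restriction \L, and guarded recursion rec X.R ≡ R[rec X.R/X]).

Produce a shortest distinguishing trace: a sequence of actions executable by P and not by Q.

Reachable graph of P (3 states):
  s0 = rec X. (0\{b} + b.0 + b.a.0)\{a} + a.X ⊢ -a-> s0, -b-> s1, -b-> s2
  s1 = (a.0)\{a} ⊢ ∅
  s2 = 0\{a} ⊢ ∅
Reachable graph of Q (3 states):
  t0 = rec X. (0\{b} + b.0 + b.a.0)\{a} + b.X ⊢ -b-> t0, -b-> t1, -b-> t2
  t1 = (a.0)\{a} ⊢ ∅
  t2 = 0\{a} ⊢ ∅
Run σ = ⟨a⟩ on P: start {s0}
  step 1 (a): {s0}
  ✓ P
Run σ = ⟨a⟩ on Q: start {t0}
  step 1 (a): ∅ (Q stuck)

a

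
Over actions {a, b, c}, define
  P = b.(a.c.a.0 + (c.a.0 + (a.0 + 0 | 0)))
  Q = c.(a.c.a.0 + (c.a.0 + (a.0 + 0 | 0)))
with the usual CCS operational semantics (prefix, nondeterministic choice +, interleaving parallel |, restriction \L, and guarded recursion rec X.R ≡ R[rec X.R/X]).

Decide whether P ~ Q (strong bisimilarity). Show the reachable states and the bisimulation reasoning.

NO

LTS(P): 5 reachable states
  m0 = b.(a.c.a.0 + (c.a.0 + (a.0 + 0 | 0))) → —b→ m1
  m1 = a.c.a.0 + (c.a.0 + (a.0 + 0 | 0)) → —a→ m2, —a→ m3, —c→ m4
  m2 = 0 → stopped
  m3 = c.a.0 → —c→ m4
  m4 = a.0 → —a→ m2
LTS(Q): 5 reachable states
  n0 = c.(a.c.a.0 + (c.a.0 + (a.0 + 0 | 0))) → —c→ n1
  n1 = a.c.a.0 + (c.a.0 + (a.0 + 0 | 0)) → —a→ n2, —a→ n3, —c→ n4
  n2 = 0 → stopped
  n3 = c.a.0 → —c→ n4
  n4 = a.0 → —a→ n2
Bisimilarity quotient blocks:
  B0 = {m0}
  B1 = {m1, n1}
  B2 = {m2, n2}
  B3 = {m3, n3}
  B4 = {m4, n4}
  B5 = {n0}
m0 ∈ B0, n0 ∈ B5 → different blocks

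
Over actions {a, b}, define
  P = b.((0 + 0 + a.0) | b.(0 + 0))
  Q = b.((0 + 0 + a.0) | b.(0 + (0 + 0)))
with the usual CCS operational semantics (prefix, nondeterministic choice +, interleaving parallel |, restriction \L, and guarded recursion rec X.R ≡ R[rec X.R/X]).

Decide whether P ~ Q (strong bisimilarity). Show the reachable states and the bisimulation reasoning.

P ~ Q

Reachable graph of P (5 states):
  u0 = b.((0 + 0 + a.0) | b.(0 + 0)) → =b=> u1
  u1 = (0 + 0 + a.0) | b.(0 + 0) → =a=> u2, =b=> u3
  u2 = 0 | b.(0 + 0) → =b=> u4
  u3 = (0 + 0 + a.0) | (0 + 0) → =a=> u4
  u4 = 0 | (0 + 0) → stopped
Reachable graph of Q (5 states):
  v0 = b.((0 + 0 + a.0) | b.(0 + (0 + 0))) → =b=> v1
  v1 = (0 + 0 + a.0) | b.(0 + (0 + 0)) → =a=> v2, =b=> v3
  v2 = 0 | b.(0 + (0 + 0)) → =b=> v4
  v3 = (0 + 0 + a.0) | (0 + (0 + 0)) → =a=> v4
  v4 = 0 | (0 + (0 + 0)) → stopped
Partition-refinement fixed point:
  B0 = {u0, v0}
  B1 = {u1, v1}
  B2 = {u3, v3}
  B3 = {u4, v4}
  B4 = {u2, v2}
u0 ∈ B0, v0 ∈ B0 → same block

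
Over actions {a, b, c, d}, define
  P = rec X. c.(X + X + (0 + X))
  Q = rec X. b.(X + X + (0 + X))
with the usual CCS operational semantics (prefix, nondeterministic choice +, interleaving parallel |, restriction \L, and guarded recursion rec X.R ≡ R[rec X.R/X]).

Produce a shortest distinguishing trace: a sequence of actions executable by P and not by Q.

c

LTS(P): 2 reachable states
  u0 = rec X. c.(X + X + (0 + X)) has moves —c→ u1
  u1 = (rec X. c.(X + X + (0 + X))) + (rec X. c.(X + X + (0 + X))) + (0 + (rec X. c.(X + X + (0 + X)))) has moves —c→ u1
LTS(Q): 2 reachable states
  v0 = rec X. b.(X + X + (0 + X)) has moves —b→ v1
  v1 = (rec X. b.(X + X + (0 + X))) + (rec X. b.(X + X + (0 + X))) + (0 + (rec X. b.(X + X + (0 + X)))) has moves —b→ v1
Trace ⟨c⟩ through P, begin at {u0}:
  after c @ step 1: {u1}
  — P admits the full trace.
Trace ⟨c⟩ through Q, begin at {v0}:
  after c @ step 1: ∅ (Q stuck)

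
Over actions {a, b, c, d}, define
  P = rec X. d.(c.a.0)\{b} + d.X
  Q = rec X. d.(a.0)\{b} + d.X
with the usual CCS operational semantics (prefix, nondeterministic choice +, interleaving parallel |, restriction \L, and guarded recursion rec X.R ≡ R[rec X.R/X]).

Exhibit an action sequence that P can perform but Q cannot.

LTS(P): 4 reachable states
  u0 = rec X. d.(c.a.0)\{b} + d.X | ··d··> u0, ··d··> u1
  u1 = (c.a.0)\{b} | ··c··> u2
  u2 = (a.0)\{b} | ··a··> u3
  u3 = 0\{b} | ∅
LTS(Q): 3 reachable states
  v0 = rec X. d.(a.0)\{b} + d.X | ··d··> v0, ··d··> v1
  v1 = (a.0)\{b} | ··a··> v2
  v2 = 0\{b} | ∅
Trace ⟨dc⟩ through P, begin at {u0}:
  after d @ step 1: {u0, u1}
  after c @ step 2: {u2}
  P completes σ.
Trace ⟨dc⟩ through Q, begin at {v0}:
  after d @ step 1: {v0, v1}
  after c @ step 2: no successor for Q

dc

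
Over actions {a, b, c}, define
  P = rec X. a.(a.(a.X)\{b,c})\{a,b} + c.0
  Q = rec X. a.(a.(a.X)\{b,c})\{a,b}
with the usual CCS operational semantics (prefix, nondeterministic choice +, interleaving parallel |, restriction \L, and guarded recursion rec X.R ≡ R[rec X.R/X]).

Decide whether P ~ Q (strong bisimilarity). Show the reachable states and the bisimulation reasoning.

P ≁ Q

Reachable graph of P (3 states):
  m0 = rec X. a.(a.(a.X)\{b,c})\{a,b} + c.0 → --a--▸ m1, --c--▸ m2
  m1 = (a.(a.(rec X. a.(a.(a.X)\{b,c})\{a,b} + c.0))\{b,c})\{a,b} → stopped
  m2 = 0 → stopped
Reachable graph of Q (2 states):
  n0 = rec X. a.(a.(a.X)\{b,c})\{a,b} → --a--▸ n1
  n1 = (a.(a.(rec X. a.(a.(a.X)\{b,c})\{a,b}))\{b,c})\{a,b} → stopped
Partition-refinement fixed point:
  B0 = {m0}
  B1 = {m1, m2, n1}
  B2 = {n0}
m0 ∈ B0, n0 ∈ B2 → different blocks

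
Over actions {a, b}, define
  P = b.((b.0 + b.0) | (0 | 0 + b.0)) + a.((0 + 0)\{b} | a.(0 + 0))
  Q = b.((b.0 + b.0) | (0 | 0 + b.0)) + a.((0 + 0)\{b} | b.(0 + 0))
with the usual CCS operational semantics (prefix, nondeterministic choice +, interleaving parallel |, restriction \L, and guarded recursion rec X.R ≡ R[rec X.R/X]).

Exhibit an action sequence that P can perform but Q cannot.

P's transition system — 7 states:
  s0 = b.((b.0 + b.0) | (0 | 0 + b.0)) + a.((0 + 0)\{b} | a.(0 + 0)) | ··a··> s1, ··b··> s2
  s1 = (0 + 0)\{b} | a.(0 + 0) | ··a··> s3
  s2 = (b.0 + b.0) | (0 | 0 + b.0) | ··b··> s4, ··b··> s5
  s3 = (0 + 0)\{b} | (0 + 0) | stopped
  s4 = (b.0 + b.0) | 0 | ··b··> s6
  s5 = 0 | (0 | 0 + b.0) | ··b··> s6
  s6 = 0 | 0 | stopped
Q's transition system — 7 states:
  t0 = b.((b.0 + b.0) | (0 | 0 + b.0)) + a.((0 + 0)\{b} | b.(0 + 0)) | ··a··> t1, ··b··> t2
  t1 = (0 + 0)\{b} | b.(0 + 0) | ··b··> t3
  t2 = (b.0 + b.0) | (0 | 0 + b.0) | ··b··> t4, ··b··> t5
  t3 = (0 + 0)\{b} | (0 + 0) | stopped
  t4 = (b.0 + b.0) | 0 | ··b··> t6
  t5 = 0 | (0 | 0 + b.0) | ··b··> t6
  t6 = 0 | 0 | stopped
Run σ = ⟨aa⟩ on P: start {s0}
  after a @ step 1: {s1}
  after a @ step 2: {s3}
  ✓ P
Run σ = ⟨aa⟩ on Q: start {t0}
  after a @ step 1: {t1}
  after a @ step 2: ∅  — Q cannot continue

aa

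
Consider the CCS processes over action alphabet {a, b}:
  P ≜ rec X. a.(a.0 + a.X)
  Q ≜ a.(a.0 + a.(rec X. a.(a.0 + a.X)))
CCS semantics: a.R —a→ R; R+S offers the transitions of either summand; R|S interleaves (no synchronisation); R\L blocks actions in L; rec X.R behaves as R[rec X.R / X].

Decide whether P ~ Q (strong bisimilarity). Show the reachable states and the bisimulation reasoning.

LTS(P): 3 reachable states
  m0 = rec X. a.(a.0 + a.X) :: =a=> m1
  m1 = a.0 + a.(rec X. a.(a.0 + a.X)) :: =a=> m0, =a=> m2
  m2 = 0 :: ∅
LTS(Q): 4 reachable states
  n0 = a.(a.0 + a.(rec X. a.(a.0 + a.X))) :: =a=> n1
  n1 = a.0 + a.(rec X. a.(a.0 + a.X)) :: =a=> n2, =a=> n3
  n2 = 0 :: ∅
  n3 = rec X. a.(a.0 + a.X) :: =a=> n1
Partition-refinement fixed point:
  B0 = {m0, n0, n3}
  B1 = {m1, n1}
  B2 = {m2, n2}
m0 ∈ B0, n0 ∈ B0 → same block

P ~ Q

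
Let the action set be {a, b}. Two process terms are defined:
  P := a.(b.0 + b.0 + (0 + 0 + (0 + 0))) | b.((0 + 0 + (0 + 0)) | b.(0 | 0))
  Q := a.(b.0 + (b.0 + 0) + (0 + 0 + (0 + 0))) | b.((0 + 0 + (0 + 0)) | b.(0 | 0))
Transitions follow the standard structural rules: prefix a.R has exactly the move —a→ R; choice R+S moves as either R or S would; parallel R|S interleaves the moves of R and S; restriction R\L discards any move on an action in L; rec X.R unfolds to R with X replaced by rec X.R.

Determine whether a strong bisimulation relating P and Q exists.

bisimilar

P's transition system — 9 states:
  p0 = a.(b.0 + b.0 + (0 + 0 + (0 + 0))) | b.((0 + 0 + (0 + 0)) | b.(0 | 0)) | --a--▸ p1, --b--▸ p2
  p1 = (b.0 + b.0 + (0 + 0 + (0 + 0))) | b.((0 + 0 + (0 + 0)) | b.(0 | 0)) | --b--▸ p3, --b--▸ p4
  p2 = a.(b.0 + b.0 + (0 + 0 + (0 + 0))) | ((0 + 0 + (0 + 0)) | b.(0 | 0)) | --a--▸ p3, --b--▸ p5
  p3 = (b.0 + b.0 + (0 + 0 + (0 + 0))) | ((0 + 0 + (0 + 0)) | b.(0 | 0)) | --b--▸ p6, --b--▸ p7
  p4 = 0 | b.((0 + 0 + (0 + 0)) | b.(0 | 0)) | --b--▸ p7
  p5 = a.(b.0 + b.0 + (0 + 0 + (0 + 0))) | ((0 + 0 + (0 + 0)) | (0 | 0)) | --a--▸ p6
  p6 = (b.0 + b.0 + (0 + 0 + (0 + 0))) | ((0 + 0 + (0 + 0)) | (0 | 0)) | --b--▸ p8
  p7 = 0 | ((0 + 0 + (0 + 0)) | b.(0 | 0)) | --b--▸ p8
  p8 = 0 | ((0 + 0 + (0 + 0)) | (0 | 0)) | (no moves)
Q's transition system — 9 states:
  q0 = a.(b.0 + (b.0 + 0) + (0 + 0 + (0 + 0))) | b.((0 + 0 + (0 + 0)) | b.(0 | 0)) | --a--▸ q1, --b--▸ q2
  q1 = (b.0 + (b.0 + 0) + (0 + 0 + (0 + 0))) | b.((0 + 0 + (0 + 0)) | b.(0 | 0)) | --b--▸ q3, --b--▸ q4
  q2 = a.(b.0 + (b.0 + 0) + (0 + 0 + (0 + 0))) | ((0 + 0 + (0 + 0)) | b.(0 | 0)) | --a--▸ q3, --b--▸ q5
  q3 = (b.0 + (b.0 + 0) + (0 + 0 + (0 + 0))) | ((0 + 0 + (0 + 0)) | b.(0 | 0)) | --b--▸ q6, --b--▸ q7
  q4 = 0 | b.((0 + 0 + (0 + 0)) | b.(0 | 0)) | --b--▸ q7
  q5 = a.(b.0 + (b.0 + 0) + (0 + 0 + (0 + 0))) | ((0 + 0 + (0 + 0)) | (0 | 0)) | --a--▸ q6
  q6 = (b.0 + (b.0 + 0) + (0 + 0 + (0 + 0))) | ((0 + 0 + (0 + 0)) | (0 | 0)) | --b--▸ q8
  q7 = 0 | ((0 + 0 + (0 + 0)) | b.(0 | 0)) | --b--▸ q8
  q8 = 0 | ((0 + 0 + (0 + 0)) | (0 | 0)) | (no moves)
Bisimilarity quotient blocks:
  B0 = {p0, q0}
  B1 = {p2, q2}
  B2 = {p5, q5}
  B3 = {p6, p7, q6, q7}
  B4 = {p8, q8}
  B5 = {p3, p4, q3, q4}
  B6 = {p1, q1}
p0 ∈ B0, q0 ∈ B0 → same block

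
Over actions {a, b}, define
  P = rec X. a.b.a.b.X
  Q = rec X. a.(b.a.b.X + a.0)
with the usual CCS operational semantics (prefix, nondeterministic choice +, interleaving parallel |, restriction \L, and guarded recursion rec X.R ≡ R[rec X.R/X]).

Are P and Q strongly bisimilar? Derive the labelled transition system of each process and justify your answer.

Reachable graph of P (4 states):
  p0 = rec X. a.b.a.b.X ⊢ —a→ p1
  p1 = b.a.b.(rec X. a.b.a.b.X) ⊢ —b→ p2
  p2 = a.b.(rec X. a.b.a.b.X) ⊢ —a→ p3
  p3 = b.(rec X. a.b.a.b.X) ⊢ —b→ p0
Reachable graph of Q (5 states):
  q0 = rec X. a.(b.a.b.X + a.0) ⊢ —a→ q1
  q1 = b.a.b.(rec X. a.(b.a.b.X + a.0)) + a.0 ⊢ —a→ q2, —b→ q3
  q2 = 0 ⊢ ∅
  q3 = a.b.(rec X. a.(b.a.b.X + a.0)) ⊢ —a→ q4
  q4 = b.(rec X. a.(b.a.b.X + a.0)) ⊢ —b→ q0
Partition-refinement fixed point:
  B0 = {p0, p2}
  B1 = {p1, p3}
  B2 = {q0}
  B3 = {q1}
  B4 = {q2}
  B5 = {q3}
  B6 = {q4}
p0 ∈ B0, q0 ∈ B2 → different blocks

NO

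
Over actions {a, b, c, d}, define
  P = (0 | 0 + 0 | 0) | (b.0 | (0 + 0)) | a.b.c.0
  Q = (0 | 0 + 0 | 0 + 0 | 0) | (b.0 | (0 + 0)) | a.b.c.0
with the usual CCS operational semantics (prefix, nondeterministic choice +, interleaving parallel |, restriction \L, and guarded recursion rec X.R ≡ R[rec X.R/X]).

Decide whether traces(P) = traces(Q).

trace-equivalent

Reachable graph of P (8 states):
  p0 = (0 | 0 + 0 | 0) | (b.0 | (0 + 0)) | a.b.c.0 has moves -a-> p1, -b-> p2
  p1 = (0 | 0 + 0 | 0) | (b.0 | (0 + 0)) | b.c.0 has moves -b-> p3, -b-> p4
  p2 = (0 | 0 + 0 | 0) | (0 | (0 + 0)) | a.b.c.0 has moves -a-> p3
  p3 = (0 | 0 + 0 | 0) | (0 | (0 + 0)) | b.c.0 has moves -b-> p5
  p4 = (0 | 0 + 0 | 0) | (b.0 | (0 + 0)) | c.0 has moves -b-> p5, -c-> p6
  p5 = (0 | 0 + 0 | 0) | (0 | (0 + 0)) | c.0 has moves -c-> p7
  p6 = (0 | 0 + 0 | 0) | (b.0 | (0 + 0)) | 0 has moves -b-> p7
  p7 = (0 | 0 + 0 | 0) | (0 | (0 + 0)) | 0 has moves ·
Reachable graph of Q (8 states):
  q0 = (0 | 0 + 0 | 0 + 0 | 0) | (b.0 | (0 + 0)) | a.b.c.0 has moves -a-> q1, -b-> q2
  q1 = (0 | 0 + 0 | 0 + 0 | 0) | (b.0 | (0 + 0)) | b.c.0 has moves -b-> q3, -b-> q4
  q2 = (0 | 0 + 0 | 0 + 0 | 0) | (0 | (0 + 0)) | a.b.c.0 has moves -a-> q3
  q3 = (0 | 0 + 0 | 0 + 0 | 0) | (0 | (0 + 0)) | b.c.0 has moves -b-> q5
  q4 = (0 | 0 + 0 | 0 + 0 | 0) | (b.0 | (0 + 0)) | c.0 has moves -b-> q5, -c-> q6
  q5 = (0 | 0 + 0 | 0 + 0 | 0) | (0 | (0 + 0)) | c.0 has moves -c-> q7
  q6 = (0 | 0 + 0 | 0 + 0 | 0) | (b.0 | (0 + 0)) | 0 has moves -b-> q7
  q7 = (0 | 0 + 0 | 0 + 0 | 0) | (0 | (0 + 0)) | 0 has moves ·
Coarsest stable partition (strong bisimilarity classes):
  B0 = {p0, q0}
  B1 = {p2, q2}
  B2 = {p3, q3}
  B3 = {p5, q5}
  B4 = {p7, q7}
  B5 = {p1, q1}
  B6 = {p4, q4}
  B7 = {p6, q6}
p0 ∈ B0, q0 ∈ B0 → same block
Bisimilar ⇒ trace-equivalent.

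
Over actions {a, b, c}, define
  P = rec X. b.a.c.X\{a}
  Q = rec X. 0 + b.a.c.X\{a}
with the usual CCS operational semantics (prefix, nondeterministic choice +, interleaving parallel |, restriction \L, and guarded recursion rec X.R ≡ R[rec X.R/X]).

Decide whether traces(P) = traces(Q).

LTS(P): 5 reachable states
  s0 = rec X. b.a.c.X\{a} ⊢ —b→ s1
  s1 = a.c.(rec X. b.a.c.X\{a})\{a} ⊢ —a→ s2
  s2 = c.(rec X. b.a.c.X\{a})\{a} ⊢ —c→ s3
  s3 = (rec X. b.a.c.X\{a})\{a} ⊢ —b→ s4
  s4 = (a.c.(rec X. b.a.c.X\{a})\{a})\{a} ⊢ deadlocked
LTS(Q): 5 reachable states
  t0 = rec X. 0 + b.a.c.X\{a} ⊢ —b→ t1
  t1 = a.c.(rec X. 0 + b.a.c.X\{a})\{a} ⊢ —a→ t2
  t2 = c.(rec X. 0 + b.a.c.X\{a})\{a} ⊢ —c→ t3
  t3 = (rec X. 0 + b.a.c.X\{a})\{a} ⊢ —b→ t4
  t4 = (a.c.(rec X. 0 + b.a.c.X\{a})\{a})\{a} ⊢ deadlocked
Partition-refinement fixed point:
  B0 = {s0, t0}
  B1 = {s1, t1}
  B2 = {s2, t2}
  B3 = {s3, t3}
  B4 = {s4, t4}
s0 ∈ B0, t0 ∈ B0 → same block
Bisimilar ⇒ trace-equivalent.

YES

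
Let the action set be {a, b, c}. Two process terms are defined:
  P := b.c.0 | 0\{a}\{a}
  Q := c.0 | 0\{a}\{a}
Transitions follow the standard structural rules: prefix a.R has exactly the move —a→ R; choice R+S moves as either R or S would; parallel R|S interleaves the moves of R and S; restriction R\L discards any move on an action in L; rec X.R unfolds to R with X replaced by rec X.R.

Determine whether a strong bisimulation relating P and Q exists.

not bisimilar

P's transition system — 3 states:
  u0 = b.c.0 | 0\{a}\{a} ⊢ =b=> u1
  u1 = c.0 | 0\{a}\{a} ⊢ =c=> u2
  u2 = 0 | 0\{a}\{a} ⊢ deadlocked
Q's transition system — 2 states:
  v0 = c.0 | 0\{a}\{a} ⊢ =c=> v1
  v1 = 0 | 0\{a}\{a} ⊢ deadlocked
Coarsest stable partition (strong bisimilarity classes):
  B0 = {u0}
  B1 = {u1, v0}
  B2 = {u2, v1}
u0 ∈ B0, v0 ∈ B1 → different blocks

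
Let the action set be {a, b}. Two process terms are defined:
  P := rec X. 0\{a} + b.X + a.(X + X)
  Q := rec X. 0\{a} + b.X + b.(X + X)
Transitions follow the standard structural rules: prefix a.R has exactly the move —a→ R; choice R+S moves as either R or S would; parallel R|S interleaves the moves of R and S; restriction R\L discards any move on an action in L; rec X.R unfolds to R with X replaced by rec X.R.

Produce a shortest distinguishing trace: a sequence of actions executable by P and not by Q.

P's transition system — 2 states:
  s0 = rec X. 0\{a} + b.X + a.(X + X) has moves -a-> s1, -b-> s0
  s1 = (rec X. 0\{a} + b.X + a.(X + X)) + (rec X. 0\{a} + b.X + a.(X + X)) has moves -a-> s1, -b-> s0
Q's transition system — 2 states:
  t0 = rec X. 0\{a} + b.X + b.(X + X) has moves -b-> t0, -b-> t1
  t1 = (rec X. 0\{a} + b.X + b.(X + X)) + (rec X. 0\{a} + b.X + b.(X + X)) has moves -b-> t0, -b-> t1
Executing a from P (initial set {s0}):
  [1] a ⇒ {s1}
  P completes σ.
Executing a from Q (initial set {t0}):
  [1] a ⇒ ∅  — Q cannot continue

a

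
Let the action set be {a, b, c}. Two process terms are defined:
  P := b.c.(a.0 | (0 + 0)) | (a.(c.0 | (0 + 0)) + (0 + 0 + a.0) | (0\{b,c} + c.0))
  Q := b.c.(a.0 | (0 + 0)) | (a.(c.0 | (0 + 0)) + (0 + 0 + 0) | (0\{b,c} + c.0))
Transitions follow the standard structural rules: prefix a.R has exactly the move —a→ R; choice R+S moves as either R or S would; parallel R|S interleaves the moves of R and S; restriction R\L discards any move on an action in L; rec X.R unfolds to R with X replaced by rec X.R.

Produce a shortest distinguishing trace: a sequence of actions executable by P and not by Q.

ca

Reachable graph of P (24 states):
  u0 = b.c.(a.0 | (0 + 0)) | (a.(c.0 | (0 + 0)) + (0 + 0 + a.0) | (0\{b,c} + c.0)) :: -a-> u1, -a-> u2, -b-> u3, -c-> u4
  u1 = b.c.(a.0 | (0 + 0)) | (0 | (0\{b,c} + c.0)) :: -b-> u5, -c-> u6
  u2 = b.c.(a.0 | (0 + 0)) | (c.0 | (0 + 0)) :: -b-> u7, -c-> u8
  u3 = c.(a.0 | (0 + 0)) | (a.(c.0 | (0 + 0)) + (0 + 0 + a.0) | (0\{b,c} + c.0)) :: -a-> u5, -a-> u7, -c-> u10, -c-> u9
  u4 = b.c.(a.0 | (0 + 0)) | ((0 + 0 + a.0) | 0) :: -a-> u6, -b-> u10
  u5 = c.(a.0 | (0 + 0)) | (0 | (0\{b,c} + c.0)) :: -c-> u11, -c-> u12
  u6 = b.c.(a.0 | (0 + 0)) | (0 | 0) :: -b-> u12
  u7 = c.(a.0 | (0 + 0)) | (c.0 | (0 + 0)) :: -c-> u13, -c-> u14
  u8 = b.c.(a.0 | (0 + 0)) | (0 | (0 + 0)) :: -b-> u14
  u9 = a.0 | (0 + 0) | (a.(c.0 | (0 + 0)) + (0 + 0 + a.0) | (0\{b,c} + c.0)) :: -a-> u11, -a-> u13, -a-> u15, -c-> u16
  u10 = c.(a.0 | (0 + 0)) | ((0 + 0 + a.0) | 0) :: -a-> u12, -c-> u16
  u11 = a.0 | (0 + 0) | (0 | (0\{b,c} + c.0)) :: -a-> u17, -c-> u18
  u12 = c.(a.0 | (0 + 0)) | (0 | 0) :: -c-> u18
  u13 = a.0 | (0 + 0) | (c.0 | (0 + 0)) :: -a-> u19, -c-> u20
  u14 = c.(a.0 | (0 + 0)) | (0 | (0 + 0)) :: -c-> u20
  u15 = 0 | (0 + 0) | (a.(c.0 | (0 + 0)) + (0 + 0 + a.0) | (0\{b,c} + c.0)) :: -a-> u17, -a-> u19, -c-> u21
  u16 = a.0 | (0 + 0) | ((0 + 0 + a.0) | 0) :: -a-> u18, -a-> u21
  u17 = 0 | (0 + 0) | (0 | (0\{b,c} + c.0)) :: -c-> u22
  u18 = a.0 | (0 + 0) | (0 | 0) :: -a-> u22
  u19 = 0 | (0 + 0) | (c.0 | (0 + 0)) :: -c-> u23
  u20 = a.0 | (0 + 0) | (0 | (0 + 0)) :: -a-> u23
  u21 = 0 | (0 + 0) | ((0 + 0 + a.0) | 0) :: -a-> u22
  u22 = 0 | (0 + 0) | (0 | 0) :: (no moves)
  u23 = 0 | (0 + 0) | (0 | (0 + 0)) :: (no moves)
Reachable graph of Q (16 states):
  v0 = b.c.(a.0 | (0 + 0)) | (a.(c.0 | (0 + 0)) + (0 + 0 + 0) | (0\{b,c} + c.0)) :: -a-> v1, -b-> v2, -c-> v3
  v1 = b.c.(a.0 | (0 + 0)) | (c.0 | (0 + 0)) :: -b-> v4, -c-> v5
  v2 = c.(a.0 | (0 + 0)) | (a.(c.0 | (0 + 0)) + (0 + 0 + 0) | (0\{b,c} + c.0)) :: -a-> v4, -c-> v6, -c-> v7
  v3 = b.c.(a.0 | (0 + 0)) | ((0 + 0 + 0) | 0) :: -b-> v7
  v4 = c.(a.0 | (0 + 0)) | (c.0 | (0 + 0)) :: -c-> v8, -c-> v9
  v5 = b.c.(a.0 | (0 + 0)) | (0 | (0 + 0)) :: -b-> v9
  v6 = a.0 | (0 + 0) | (a.(c.0 | (0 + 0)) + (0 + 0 + 0) | (0\{b,c} + c.0)) :: -a-> v10, -a-> v8, -c-> v11
  v7 = c.(a.0 | (0 + 0)) | ((0 + 0 + 0) | 0) :: -c-> v11
  v8 = a.0 | (0 + 0) | (c.0 | (0 + 0)) :: -a-> v12, -c-> v13
  v9 = c.(a.0 | (0 + 0)) | (0 | (0 + 0)) :: -c-> v13
  v10 = 0 | (0 + 0) | (a.(c.0 | (0 + 0)) + (0 + 0 + 0) | (0\{b,c} + c.0)) :: -a-> v12, -c-> v14
  v11 = a.0 | (0 + 0) | ((0 + 0 + 0) | 0) :: -a-> v14
  v12 = 0 | (0 + 0) | (c.0 | (0 + 0)) :: -c-> v15
  v13 = a.0 | (0 + 0) | (0 | (0 + 0)) :: -a-> v15
  v14 = 0 | (0 + 0) | ((0 + 0 + 0) | 0) :: (no moves)
  v15 = 0 | (0 + 0) | (0 | (0 + 0)) :: (no moves)
Run σ = ⟨ca⟩ on P: start {u0}
  step 1 (c): {u4}
  step 2 (a): {u6}
  ✓ P
Run σ = ⟨ca⟩ on Q: start {v0}
  step 1 (c): {v3}
  step 2 (a): no successor for Q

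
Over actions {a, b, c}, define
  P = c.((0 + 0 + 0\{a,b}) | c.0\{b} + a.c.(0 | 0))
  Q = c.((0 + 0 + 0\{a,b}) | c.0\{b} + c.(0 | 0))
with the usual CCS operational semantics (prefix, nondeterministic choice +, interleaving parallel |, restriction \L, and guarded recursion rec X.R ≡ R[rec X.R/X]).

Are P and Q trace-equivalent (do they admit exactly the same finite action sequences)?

P's transition system — 5 states:
  p0 = c.((0 + 0 + 0\{a,b}) | c.0\{b} + a.c.(0 | 0)) → —c→ p1
  p1 = (0 + 0 + 0\{a,b}) | c.0\{b} + a.c.(0 | 0) → —a→ p2, —c→ p3
  p2 = c.(0 | 0) → —c→ p4
  p3 = (0 + 0 + 0\{a,b}) | 0\{b} → stopped
  p4 = 0 | 0 → stopped
Q's transition system — 4 states:
  q0 = c.((0 + 0 + 0\{a,b}) | c.0\{b} + c.(0 | 0)) → —c→ q1
  q1 = (0 + 0 + 0\{a,b}) | c.0\{b} + c.(0 | 0) → —c→ q2, —c→ q3
  q2 = (0 + 0 + 0\{a,b}) | 0\{b} → stopped
  q3 = 0 | 0 → stopped
Trace ⟨ca⟩ through P, begin at {p0}:
  after c @ step 1: {p1}
  after a @ step 2: {p2}
  — P admits the full trace.
Trace ⟨ca⟩ through Q, begin at {q0}:
  after c @ step 1: {q1}
  after a @ step 2: ∅  — Q cannot continue

traces(P) ≠ traces(Q) — witness ⟨ca⟩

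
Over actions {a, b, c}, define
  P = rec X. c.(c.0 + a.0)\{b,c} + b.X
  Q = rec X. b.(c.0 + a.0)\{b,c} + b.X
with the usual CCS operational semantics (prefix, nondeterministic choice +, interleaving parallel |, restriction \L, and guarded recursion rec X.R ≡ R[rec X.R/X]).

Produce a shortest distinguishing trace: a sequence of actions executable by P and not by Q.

c

P's transition system — 3 states:
  u0 = rec X. c.(c.0 + a.0)\{b,c} + b.X ⊢ ··b··> u0, ··c··> u1
  u1 = (c.0 + a.0)\{b,c} ⊢ ··a··> u2
  u2 = 0\{b,c} ⊢ ·
Q's transition system — 3 states:
  v0 = rec X. b.(c.0 + a.0)\{b,c} + b.X ⊢ ··b··> v0, ··b··> v1
  v1 = (c.0 + a.0)\{b,c} ⊢ ··a··> v2
  v2 = 0\{b,c} ⊢ ·
Trace ⟨c⟩ through P, begin at {u0}:
  [1] c ⇒ {u1}
  — P admits the full trace.
Trace ⟨c⟩ through Q, begin at {v0}:
  [1] c ⇒ no successor for Q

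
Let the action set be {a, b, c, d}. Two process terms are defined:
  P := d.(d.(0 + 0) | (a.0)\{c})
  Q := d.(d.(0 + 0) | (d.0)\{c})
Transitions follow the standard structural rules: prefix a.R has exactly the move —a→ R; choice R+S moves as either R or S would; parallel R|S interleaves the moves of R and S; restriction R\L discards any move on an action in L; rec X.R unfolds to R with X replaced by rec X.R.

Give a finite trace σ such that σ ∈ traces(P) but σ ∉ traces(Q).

P's transition system — 5 states:
  p0 = d.(d.(0 + 0) | (a.0)\{c}) → -d-> p1
  p1 = d.(0 + 0) | (a.0)\{c} → -a-> p2, -d-> p3
  p2 = d.(0 + 0) | 0\{c} → -d-> p4
  p3 = (0 + 0) | (a.0)\{c} → -a-> p4
  p4 = (0 + 0) | 0\{c} → (no moves)
Q's transition system — 5 states:
  q0 = d.(d.(0 + 0) | (d.0)\{c}) → -d-> q1
  q1 = d.(0 + 0) | (d.0)\{c} → -d-> q2, -d-> q3
  q2 = (0 + 0) | (d.0)\{c} → -d-> q4
  q3 = d.(0 + 0) | 0\{c} → -d-> q4
  q4 = (0 + 0) | 0\{c} → (no moves)
Run σ = ⟨da⟩ on P: start {p0}
  [1] d ⇒ {p1}
  [2] a ⇒ {p2}
  P completes σ.
Run σ = ⟨da⟩ on Q: start {q0}
  [1] d ⇒ {q1}
  [2] a ⇒ ∅  — Q cannot continue

da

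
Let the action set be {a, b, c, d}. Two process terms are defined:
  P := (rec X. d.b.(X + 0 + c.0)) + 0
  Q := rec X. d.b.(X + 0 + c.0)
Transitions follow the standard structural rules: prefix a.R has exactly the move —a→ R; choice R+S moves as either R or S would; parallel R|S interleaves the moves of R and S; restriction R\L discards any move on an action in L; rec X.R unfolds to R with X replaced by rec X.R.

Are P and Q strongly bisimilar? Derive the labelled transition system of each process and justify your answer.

LTS(P): 4 reachable states
  m0 = (rec X. d.b.(X + 0 + c.0)) + 0 has moves —d→ m1
  m1 = b.((rec X. d.b.(X + 0 + c.0)) + 0 + c.0) has moves —b→ m2
  m2 = (rec X. d.b.(X + 0 + c.0)) + 0 + c.0 has moves —c→ m3, —d→ m1
  m3 = 0 has moves (no moves)
LTS(Q): 4 reachable states
  n0 = rec X. d.b.(X + 0 + c.0) has moves —d→ n1
  n1 = b.((rec X. d.b.(X + 0 + c.0)) + 0 + c.0) has moves —b→ n2
  n2 = (rec X. d.b.(X + 0 + c.0)) + 0 + c.0 has moves —c→ n3, —d→ n1
  n3 = 0 has moves (no moves)
Bisimilarity quotient blocks:
  B0 = {m0, n0}
  B1 = {m1, n1}
  B2 = {m2, n2}
  B3 = {m3, n3}
m0 ∈ B0, n0 ∈ B0 → same block

P ~ Q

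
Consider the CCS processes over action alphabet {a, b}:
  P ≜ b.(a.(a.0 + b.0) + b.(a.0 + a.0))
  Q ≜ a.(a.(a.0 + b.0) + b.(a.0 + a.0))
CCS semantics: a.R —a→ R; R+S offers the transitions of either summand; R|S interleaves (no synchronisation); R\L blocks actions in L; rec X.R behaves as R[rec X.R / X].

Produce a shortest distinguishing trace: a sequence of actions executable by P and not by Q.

b

Reachable graph of P (5 states):
  s0 = b.(a.(a.0 + b.0) + b.(a.0 + a.0)) | —b→ s1
  s1 = a.(a.0 + b.0) + b.(a.0 + a.0) | —a→ s2, —b→ s3
  s2 = a.0 + b.0 | —a→ s4, —b→ s4
  s3 = a.0 + a.0 | —a→ s4
  s4 = 0 | deadlocked
Reachable graph of Q (5 states):
  t0 = a.(a.(a.0 + b.0) + b.(a.0 + a.0)) | —a→ t1
  t1 = a.(a.0 + b.0) + b.(a.0 + a.0) | —a→ t2, —b→ t3
  t2 = a.0 + b.0 | —a→ t4, —b→ t4
  t3 = a.0 + a.0 | —a→ t4
  t4 = 0 | deadlocked
Executing b from P (initial set {s0}):
  [1] b ⇒ {s1}
  — P admits the full trace.
Executing b from Q (initial set {t0}):
  [1] b ⇒ no successor for Q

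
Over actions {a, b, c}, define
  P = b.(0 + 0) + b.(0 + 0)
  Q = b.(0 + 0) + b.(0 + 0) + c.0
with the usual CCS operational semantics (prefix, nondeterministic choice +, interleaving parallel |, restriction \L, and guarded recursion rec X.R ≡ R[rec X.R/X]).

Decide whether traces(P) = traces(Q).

Reachable graph of P (2 states):
  u0 = b.(0 + 0) + b.(0 + 0) → --b--▸ u1
  u1 = 0 + 0 → deadlocked
Reachable graph of Q (3 states):
  v0 = b.(0 + 0) + b.(0 + 0) + c.0 → --b--▸ v1, --c--▸ v2
  v1 = 0 + 0 → deadlocked
  v2 = 0 → deadlocked
Trace ⟨c⟩ through Q, begin at {v0}:
  step 1 (c): {v2}
  — Q admits the full trace.
Trace ⟨c⟩ through P, begin at {u0}:
  step 1 (c): ∅  — P cannot continue

traces(P) ≠ traces(Q) — witness ⟨c⟩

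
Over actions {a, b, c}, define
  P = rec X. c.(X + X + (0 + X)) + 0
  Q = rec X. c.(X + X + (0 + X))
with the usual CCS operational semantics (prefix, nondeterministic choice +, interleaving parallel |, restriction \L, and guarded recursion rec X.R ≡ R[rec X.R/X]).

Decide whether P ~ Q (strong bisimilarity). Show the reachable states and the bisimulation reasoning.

P's transition system — 2 states:
  m0 = rec X. c.(X + X + (0 + X)) + 0 has moves -c-> m1
  m1 = (rec X. c.(X + X + (0 + X)) + 0) + (rec X. c.(X + X + (0 + X)) + 0) + (0 + (rec X. c.(X + X + (0 + X)) + 0)) has moves -c-> m1
Q's transition system — 2 states:
  n0 = rec X. c.(X + X + (0 + X)) has moves -c-> n1
  n1 = (rec X. c.(X + X + (0 + X))) + (rec X. c.(X + X + (0 + X))) + (0 + (rec X. c.(X + X + (0 + X)))) has moves -c-> n1
Coarsest stable partition (strong bisimilarity classes):
  B0 = {m0, m1, n0, n1}
m0 ∈ B0, n0 ∈ B0 → same block

YES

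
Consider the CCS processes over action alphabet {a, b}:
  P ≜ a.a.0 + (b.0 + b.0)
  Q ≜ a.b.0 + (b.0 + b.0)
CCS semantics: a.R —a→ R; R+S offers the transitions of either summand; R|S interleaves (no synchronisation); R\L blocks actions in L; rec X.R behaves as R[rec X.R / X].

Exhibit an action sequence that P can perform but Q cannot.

aa

P's transition system — 3 states:
  s0 = a.a.0 + (b.0 + b.0) :: =a=> s1, =b=> s2
  s1 = a.0 :: =a=> s2
  s2 = 0 :: ·
Q's transition system — 3 states:
  t0 = a.b.0 + (b.0 + b.0) :: =a=> t1, =b=> t2
  t1 = b.0 :: =b=> t2
  t2 = 0 :: ·
Trace ⟨aa⟩ through P, begin at {s0}:
  after a @ step 1: {s1}
  after a @ step 2: {s2}
  P completes σ.
Trace ⟨aa⟩ through Q, begin at {t0}:
  after a @ step 1: {t1}
  after a @ step 2: ∅ (Q stuck)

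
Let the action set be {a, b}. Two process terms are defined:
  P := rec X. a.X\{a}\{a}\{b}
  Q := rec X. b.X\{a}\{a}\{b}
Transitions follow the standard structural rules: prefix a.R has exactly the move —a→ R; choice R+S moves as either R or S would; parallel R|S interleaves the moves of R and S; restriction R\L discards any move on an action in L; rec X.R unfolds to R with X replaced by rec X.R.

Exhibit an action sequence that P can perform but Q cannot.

P's transition system — 2 states:
  p0 = rec X. a.X\{a}\{a}\{b} has moves =a=> p1
  p1 = (rec X. a.X\{a}\{a}\{b})\{a}\{a}\{b} has moves ·
Q's transition system — 2 states:
  q0 = rec X. b.X\{a}\{a}\{b} has moves =b=> q1
  q1 = (rec X. b.X\{a}\{a}\{b})\{a}\{a}\{b} has moves ·
Trace ⟨a⟩ through P, begin at {p0}:
  step 1 (a): {p1}
  ✓ P
Trace ⟨a⟩ through Q, begin at {q0}:
  step 1 (a): ∅ (Q stuck)

a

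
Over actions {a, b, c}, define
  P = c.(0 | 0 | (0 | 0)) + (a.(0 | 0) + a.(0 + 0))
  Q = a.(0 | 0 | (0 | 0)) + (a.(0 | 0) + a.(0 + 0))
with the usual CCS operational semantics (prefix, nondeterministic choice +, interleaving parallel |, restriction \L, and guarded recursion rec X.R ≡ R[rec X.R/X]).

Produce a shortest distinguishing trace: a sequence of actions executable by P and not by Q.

P's transition system — 4 states:
  u0 = c.(0 | 0 | (0 | 0)) + (a.(0 | 0) + a.(0 + 0)) ⊢ =a=> u1, =a=> u2, =c=> u3
  u1 = 0 + 0 ⊢ stopped
  u2 = 0 | 0 ⊢ stopped
  u3 = 0 | 0 | (0 | 0) ⊢ stopped
Q's transition system — 4 states:
  v0 = a.(0 | 0 | (0 | 0)) + (a.(0 | 0) + a.(0 + 0)) ⊢ =a=> v1, =a=> v2, =a=> v3
  v1 = 0 + 0 ⊢ stopped
  v2 = 0 | 0 ⊢ stopped
  v3 = 0 | 0 | (0 | 0) ⊢ stopped
Run σ = ⟨c⟩ on P: start {u0}
  step 1 (c): {u3}
  — P admits the full trace.
Run σ = ⟨c⟩ on Q: start {v0}
  step 1 (c): ∅ (Q stuck)

c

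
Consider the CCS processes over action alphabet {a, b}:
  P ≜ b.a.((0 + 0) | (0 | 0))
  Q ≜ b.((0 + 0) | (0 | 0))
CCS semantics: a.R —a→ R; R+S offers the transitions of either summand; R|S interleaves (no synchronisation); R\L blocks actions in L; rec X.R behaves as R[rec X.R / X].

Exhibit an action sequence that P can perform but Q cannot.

ba

LTS(P): 3 reachable states
  m0 = b.a.((0 + 0) | (0 | 0)) has moves --b--▸ m1
  m1 = a.((0 + 0) | (0 | 0)) has moves --a--▸ m2
  m2 = (0 + 0) | (0 | 0) has moves ∅
LTS(Q): 2 reachable states
  n0 = b.((0 + 0) | (0 | 0)) has moves --b--▸ n1
  n1 = (0 + 0) | (0 | 0) has moves ∅
Executing ba from P (initial set {m0}):
  after b @ step 1: {m1}
  after a @ step 2: {m2}
  — P admits the full trace.
Executing ba from Q (initial set {n0}):
  after b @ step 1: {n1}
  after a @ step 2: ∅  — Q cannot continue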